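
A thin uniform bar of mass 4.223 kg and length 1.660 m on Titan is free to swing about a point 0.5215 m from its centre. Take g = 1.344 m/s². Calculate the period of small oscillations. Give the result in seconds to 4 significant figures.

For a physical pendulum T = 2π√(I/(mgd)), with d = 0.52150 m from pivot to centre of mass.
I_cm = mL²/12 = 4.223 × 1.660²/12 = 0.96974 kg·m²; I = I_cm + md² = 0.96974 + 4.223 × 0.52150² = 2.1182 kg·m².
T = 2π√(2.1182/(4.223 × 1.344 × 0.52150)) = 5.315 s.

5.315 s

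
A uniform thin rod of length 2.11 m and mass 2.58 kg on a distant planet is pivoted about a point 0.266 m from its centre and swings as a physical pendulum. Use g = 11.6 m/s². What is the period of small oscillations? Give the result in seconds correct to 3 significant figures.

For a physical pendulum T = 2π√(I/(mgd)), with d = 0.2660 m from pivot to centre of mass.
I_cm = mL²/12 = 2.58 × 2.11²/12 = 0.9572 kg·m²; I = I_cm + md² = 0.9572 + 2.58 × 0.2660² = 1.140 kg·m².
T = 2π√(1.140/(2.58 × 11.6 × 0.2660)) = 2.38 s.

2.38 s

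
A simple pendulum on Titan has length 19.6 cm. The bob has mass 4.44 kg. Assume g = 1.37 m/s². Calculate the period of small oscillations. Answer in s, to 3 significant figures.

2.38 s

T = 2π√(L/g) = 2π√(0.196/1.37) = 2π × 0.3782 = 2.38 s.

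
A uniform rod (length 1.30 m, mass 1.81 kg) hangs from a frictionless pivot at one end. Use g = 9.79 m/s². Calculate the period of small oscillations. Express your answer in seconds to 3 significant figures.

For a physical pendulum T = 2π√(I/(mgd)), with d = 0.6500 m from pivot to centre of mass.
I_cm = mL²/12 = 1.81 × 1.30²/12 = 0.2549 kg·m²; I = I_cm + md² = 0.2549 + 1.81 × 0.6500² = 1.020 kg·m².
T = 2π√(1.020/(1.81 × 9.79 × 0.6500)) = 1.87 s.

1.87 s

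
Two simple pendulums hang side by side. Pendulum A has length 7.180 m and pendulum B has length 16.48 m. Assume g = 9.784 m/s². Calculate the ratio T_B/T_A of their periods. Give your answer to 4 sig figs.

T ∝ √L, so T_B/T_A = √(L_B/L_A) = √(16.48/7.180) = 1.515.

1.515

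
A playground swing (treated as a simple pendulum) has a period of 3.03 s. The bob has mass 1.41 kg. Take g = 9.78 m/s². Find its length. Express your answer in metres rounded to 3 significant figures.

From T = 2π√(L/g), L = gT²/(4π²) = 9.78 × 3.030²/(4π²) = 2.27 m.

2.27 m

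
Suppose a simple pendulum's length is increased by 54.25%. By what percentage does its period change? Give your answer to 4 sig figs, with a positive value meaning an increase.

T ∝ √L, so T'/T = √(1.5425) = 1.2420.
Percentage change in T = (1.2420 − 1) × 100% = 24.20%.

24.20%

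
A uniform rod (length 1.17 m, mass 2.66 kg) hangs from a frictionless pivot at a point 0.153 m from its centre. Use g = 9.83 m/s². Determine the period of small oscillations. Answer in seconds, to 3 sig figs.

1.90 s

For a physical pendulum T = 2π√(I/(mgd)), with d = 0.1530 m from pivot to centre of mass.
I_cm = mL²/12 = 2.66 × 1.17²/12 = 0.3034 kg·m²; I = I_cm + md² = 0.3034 + 2.66 × 0.1530² = 0.3657 kg·m².
T = 2π√(0.3657/(2.66 × 9.83 × 0.1530)) = 1.90 s.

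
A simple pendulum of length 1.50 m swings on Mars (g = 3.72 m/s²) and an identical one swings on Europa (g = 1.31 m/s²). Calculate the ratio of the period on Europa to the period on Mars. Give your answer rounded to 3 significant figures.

1.69

T ∝ 1/√g, so T₂/T₁ = √(g₁/g₂) = √(3.72/1.31) = 1.69.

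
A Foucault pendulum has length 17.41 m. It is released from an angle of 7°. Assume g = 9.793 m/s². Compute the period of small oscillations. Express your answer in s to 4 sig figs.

8.378 s

T = 2π√(L/g) = 2π√(17.41/9.793) = 2π × 1.3333 = 8.378 s.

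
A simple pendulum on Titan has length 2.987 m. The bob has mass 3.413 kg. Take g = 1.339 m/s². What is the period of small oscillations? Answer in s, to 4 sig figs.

9.384 s

T = 2π√(L/g) = 2π√(2.987/1.339) = 2π × 1.4936 = 9.384 s.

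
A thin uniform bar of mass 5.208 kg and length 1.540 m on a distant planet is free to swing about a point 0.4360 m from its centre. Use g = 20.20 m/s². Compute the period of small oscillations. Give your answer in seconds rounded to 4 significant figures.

For a physical pendulum T = 2π√(I/(mgd)), with d = 0.43600 m from pivot to centre of mass.
I_cm = mL²/12 = 5.208 × 1.540²/12 = 1.0293 kg·m²; I = I_cm + md² = 1.0293 + 5.208 × 0.43600² = 2.0193 kg·m².
T = 2π√(2.0193/(5.208 × 20.20 × 0.43600)) = 1.318 s.

1.318 s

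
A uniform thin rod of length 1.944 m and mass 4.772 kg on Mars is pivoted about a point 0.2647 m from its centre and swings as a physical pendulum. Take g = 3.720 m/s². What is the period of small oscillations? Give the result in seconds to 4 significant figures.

3.929 s

For a physical pendulum T = 2π√(I/(mgd)), with d = 0.26470 m from pivot to centre of mass.
I_cm = mL²/12 = 4.772 × 1.944²/12 = 1.5028 kg·m²; I = I_cm + md² = 1.5028 + 4.772 × 0.26470² = 1.8372 kg·m².
T = 2π√(1.8372/(4.772 × 3.720 × 0.26470)) = 3.929 s.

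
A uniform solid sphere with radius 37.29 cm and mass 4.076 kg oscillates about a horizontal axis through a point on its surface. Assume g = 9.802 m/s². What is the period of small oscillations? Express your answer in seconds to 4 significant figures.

1.450 s

I_cm = (2/5)mr² = 0.22671 kg·m². The pivot is at distance d = 0.3729 m from the centre of mass.
By the parallel-axis theorem, I = I_cm + md² = 0.22671 + 0.56679 = 0.79350 kg·m².
T = 2π√(I/(mgd)) = 2π√(0.79350/(4.076 × 9.802 × 0.3729)) = 1.450 s.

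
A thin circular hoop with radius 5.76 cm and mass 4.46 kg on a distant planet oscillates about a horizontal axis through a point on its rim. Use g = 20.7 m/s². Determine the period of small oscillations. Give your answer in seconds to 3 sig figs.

I_cm = mr² = 0.01480 kg·m². The pivot is at distance d = 0.0576 m from the centre of mass.
By the parallel-axis theorem, I = I_cm + md² = 0.01480 + 0.01480 = 0.02959 kg·m².
T = 2π√(I/(mgd)) = 2π√(0.02959/(4.46 × 20.7 × 0.0576)) = 0.469 s.

0.469 s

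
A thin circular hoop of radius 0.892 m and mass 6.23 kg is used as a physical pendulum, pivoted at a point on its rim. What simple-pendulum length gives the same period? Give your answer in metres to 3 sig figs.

The equivalent simple-pendulum length is L_eq = I/(md), where I is about the pivot and d = 0.8920 m.
I_cm = mR² = 4.957 kg·m², so I = I_cm + md² = 4.957 + 4.957 = 9.914 kg·m².
L_eq = 9.914/(6.23 × 0.8920) = 1.78 m.

1.78 m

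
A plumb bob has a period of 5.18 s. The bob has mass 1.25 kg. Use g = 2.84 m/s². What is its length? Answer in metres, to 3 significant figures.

From T = 2π√(L/g), L = gT²/(4π²) = 2.84 × 5.180²/(4π²) = 1.93 m.

1.93 m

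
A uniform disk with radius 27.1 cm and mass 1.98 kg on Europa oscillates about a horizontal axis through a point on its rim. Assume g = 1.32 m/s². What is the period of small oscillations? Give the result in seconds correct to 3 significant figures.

3.49 s

I_cm = ½mr² = 0.07271 kg·m². The pivot is at distance d = 0.271 m from the centre of mass.
By the parallel-axis theorem, I = I_cm + md² = 0.07271 + 0.1454 = 0.2181 kg·m².
T = 2π√(I/(mgd)) = 2π√(0.2181/(1.98 × 1.32 × 0.271)) = 3.49 s.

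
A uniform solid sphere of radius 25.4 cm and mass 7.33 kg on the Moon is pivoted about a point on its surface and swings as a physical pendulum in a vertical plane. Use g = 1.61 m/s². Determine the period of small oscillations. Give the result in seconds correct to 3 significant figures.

I_cm = (2/5)mr² = 0.1892 kg·m². The pivot is at distance d = 0.254 m from the centre of mass.
By the parallel-axis theorem, I = I_cm + md² = 0.1892 + 0.4729 = 0.6621 kg·m².
T = 2π√(I/(mgd)) = 2π√(0.6621/(7.33 × 1.61 × 0.254)) = 2.95 s.

2.95 s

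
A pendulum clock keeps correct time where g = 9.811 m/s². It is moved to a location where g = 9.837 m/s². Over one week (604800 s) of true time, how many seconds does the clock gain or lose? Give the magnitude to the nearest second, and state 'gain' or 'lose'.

gain 801 s

The clock's period scales as T ∝ 1/√g, so T'/T = √(9.811/9.837) = 0.998678.
In 604800 s of true time the clock registers 604800/0.998678 = 605600.9 s, so it gains 801 s.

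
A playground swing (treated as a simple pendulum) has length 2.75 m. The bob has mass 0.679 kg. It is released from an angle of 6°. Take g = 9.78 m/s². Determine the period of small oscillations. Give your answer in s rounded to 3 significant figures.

3.33 s

T = 2π√(L/g) = 2π√(2.75/9.78) = 2π × 0.5303 = 3.33 s.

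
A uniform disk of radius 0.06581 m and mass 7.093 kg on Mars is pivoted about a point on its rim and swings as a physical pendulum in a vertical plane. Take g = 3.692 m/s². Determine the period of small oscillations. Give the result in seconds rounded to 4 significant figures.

1.027 s

I_cm = ½mr² = 0.015360 kg·m². The pivot is at distance d = 0.06581 m from the centre of mass.
By the parallel-axis theorem, I = I_cm + md² = 0.015360 + 0.030719 = 0.046079 kg·m².
T = 2π√(I/(mgd)) = 2π√(0.046079/(7.093 × 3.692 × 0.06581)) = 1.027 s.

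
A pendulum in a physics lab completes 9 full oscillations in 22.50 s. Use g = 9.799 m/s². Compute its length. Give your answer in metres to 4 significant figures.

T = 22.50/9 = 2.5000 s.
From T = 2π√(L/g), L = gT²/(4π²) = 9.799 × 2.5000²/(4π²) = 1.551 m.

1.551 m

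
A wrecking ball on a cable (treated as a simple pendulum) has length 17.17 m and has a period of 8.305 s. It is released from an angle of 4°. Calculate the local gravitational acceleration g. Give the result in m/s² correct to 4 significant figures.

9.828 m/s²

From T = 2π√(L/g), g = 4π²L/T² = 4π² × 17.17/8.3050² = 9.828 m/s².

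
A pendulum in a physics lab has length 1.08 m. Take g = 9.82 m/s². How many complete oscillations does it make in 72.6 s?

34

T = 2π√(L/g) = 2π√(1.08/9.82) = 2.084 s.
Number of complete oscillations = ⌊72.6/2.084⌋ = ⌊34.84⌋ = 34.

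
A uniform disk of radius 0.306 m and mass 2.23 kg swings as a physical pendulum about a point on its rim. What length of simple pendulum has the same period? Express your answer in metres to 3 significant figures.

0.459 m

The equivalent simple-pendulum length is L_eq = I/(md), where I is about the pivot and d = 0.3060 m.
I_cm = ½mR² = 0.1044 kg·m², so I = I_cm + md² = 0.1044 + 0.2088 = 0.3132 kg·m².
L_eq = 0.3132/(2.23 × 0.3060) = 0.459 m.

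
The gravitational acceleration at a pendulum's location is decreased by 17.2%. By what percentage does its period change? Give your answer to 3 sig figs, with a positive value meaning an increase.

T ∝ 1/√g, so T'/T = 1/√(0.8280) = 1.099.
Percentage change in T = (1.099 − 1) × 100% = 9.90%.

9.90%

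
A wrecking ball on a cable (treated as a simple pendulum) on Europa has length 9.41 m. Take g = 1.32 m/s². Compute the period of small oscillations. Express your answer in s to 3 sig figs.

16.8 s

T = 2π√(L/g) = 2π√(9.41/1.32) = 2π × 2.670 = 16.8 s.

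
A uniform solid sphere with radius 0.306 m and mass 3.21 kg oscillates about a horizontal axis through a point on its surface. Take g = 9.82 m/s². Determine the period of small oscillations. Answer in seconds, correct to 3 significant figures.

1.31 s

I_cm = (2/5)mr² = 0.1202 kg·m². The pivot is at distance d = 0.306 m from the centre of mass.
By the parallel-axis theorem, I = I_cm + md² = 0.1202 + 0.3006 = 0.4208 kg·m².
T = 2π√(I/(mgd)) = 2π√(0.4208/(3.21 × 9.82 × 0.306)) = 1.31 s.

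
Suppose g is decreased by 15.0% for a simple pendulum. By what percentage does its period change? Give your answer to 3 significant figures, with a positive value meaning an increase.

8.47%

T ∝ 1/√g, so T'/T = 1/√(0.8500) = 1.085.
Percentage change in T = (1.085 − 1) × 100% = 8.47%.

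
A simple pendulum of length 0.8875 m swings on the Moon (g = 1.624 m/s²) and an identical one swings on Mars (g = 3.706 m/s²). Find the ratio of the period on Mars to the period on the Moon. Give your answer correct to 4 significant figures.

T ∝ 1/√g, so T₂/T₁ = √(g₁/g₂) = √(1.624/3.706) = 0.6620.

0.6620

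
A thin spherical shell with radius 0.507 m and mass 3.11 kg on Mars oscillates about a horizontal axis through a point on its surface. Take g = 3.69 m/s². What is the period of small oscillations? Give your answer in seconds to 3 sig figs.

I_cm = (2/3)mr² = 0.5329 kg·m². The pivot is at distance d = 0.507 m from the centre of mass.
By the parallel-axis theorem, I = I_cm + md² = 0.5329 + 0.7994 = 1.332 kg·m².
T = 2π√(I/(mgd)) = 2π√(1.332/(3.11 × 3.69 × 0.507)) = 3.01 s.

3.01 s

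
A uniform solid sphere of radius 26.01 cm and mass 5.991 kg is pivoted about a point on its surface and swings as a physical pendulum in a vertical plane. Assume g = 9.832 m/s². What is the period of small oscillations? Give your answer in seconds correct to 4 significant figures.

1.209 s

I_cm = (2/5)mr² = 0.16212 kg·m². The pivot is at distance d = 0.2601 m from the centre of mass.
By the parallel-axis theorem, I = I_cm + md² = 0.16212 + 0.40530 = 0.56742 kg·m².
T = 2π√(I/(mgd)) = 2π√(0.56742/(5.991 × 9.832 × 0.2601)) = 1.209 s.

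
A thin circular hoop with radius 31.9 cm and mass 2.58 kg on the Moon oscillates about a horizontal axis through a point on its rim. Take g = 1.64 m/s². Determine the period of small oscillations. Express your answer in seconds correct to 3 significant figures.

I_cm = mr² = 0.2625 kg·m². The pivot is at distance d = 0.319 m from the centre of mass.
By the parallel-axis theorem, I = I_cm + md² = 0.2625 + 0.2625 = 0.5251 kg·m².
T = 2π√(I/(mgd)) = 2π√(0.5251/(2.58 × 1.64 × 0.319)) = 3.92 s.

3.92 s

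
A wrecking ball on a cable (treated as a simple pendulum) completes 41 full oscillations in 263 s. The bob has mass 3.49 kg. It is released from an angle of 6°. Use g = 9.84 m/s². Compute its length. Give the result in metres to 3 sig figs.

T = 263/41 = 6.415 s.
From T = 2π√(L/g), L = gT²/(4π²) = 9.84 × 6.415²/(4π²) = 10.3 m.

10.3 m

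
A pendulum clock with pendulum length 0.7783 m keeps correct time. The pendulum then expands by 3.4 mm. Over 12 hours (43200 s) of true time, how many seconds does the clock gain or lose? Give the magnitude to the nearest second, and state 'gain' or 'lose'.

lose 94 s

T ∝ √L, so T'/T = √(0.78170/0.7783) = 1.00218.
In 43200 s of true time the clock registers 43200/1.00218 = 43105.9 s, so it loses 94 s.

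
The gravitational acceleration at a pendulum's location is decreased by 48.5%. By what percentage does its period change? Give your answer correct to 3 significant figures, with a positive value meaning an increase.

39.3%

T ∝ 1/√g, so T'/T = 1/√(0.5150) = 1.393.
Percentage change in T = (1.393 − 1) × 100% = 39.3%.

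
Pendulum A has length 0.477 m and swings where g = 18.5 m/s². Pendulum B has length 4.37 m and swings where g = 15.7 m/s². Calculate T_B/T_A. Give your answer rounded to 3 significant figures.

T = 2π√(L/g), so T_B/T_A = √((L_B/g_B)/(L_A/g_A)) = √((4.37/15.7)/(0.477/18.5)) = 3.29.

3.29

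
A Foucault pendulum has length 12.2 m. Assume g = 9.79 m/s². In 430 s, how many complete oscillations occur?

T = 2π√(L/g) = 2π√(12.2/9.79) = 7.014 s.
Number of complete oscillations = ⌊430/7.014⌋ = ⌊61.31⌋ = 61.

61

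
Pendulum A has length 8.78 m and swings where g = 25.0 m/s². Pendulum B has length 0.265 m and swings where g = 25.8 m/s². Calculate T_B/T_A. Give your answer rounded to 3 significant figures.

T = 2π√(L/g), so T_B/T_A = √((L_B/g_B)/(L_A/g_A)) = √((0.265/25.8)/(8.78/25.0)) = 0.171.

0.171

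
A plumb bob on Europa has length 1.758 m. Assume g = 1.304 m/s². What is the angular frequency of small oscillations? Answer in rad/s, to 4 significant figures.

0.8613 rad/s

ω = √(g/L) = √(1.304/1.758) = 0.8613 rad/s.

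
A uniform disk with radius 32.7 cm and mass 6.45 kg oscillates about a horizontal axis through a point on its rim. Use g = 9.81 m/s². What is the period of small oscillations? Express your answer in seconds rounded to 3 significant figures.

1.40 s

I_cm = ½mr² = 0.3448 kg·m². The pivot is at distance d = 0.327 m from the centre of mass.
By the parallel-axis theorem, I = I_cm + md² = 0.3448 + 0.6897 = 1.035 kg·m².
T = 2π√(I/(mgd)) = 2π√(1.035/(6.45 × 9.81 × 0.327)) = 1.40 s.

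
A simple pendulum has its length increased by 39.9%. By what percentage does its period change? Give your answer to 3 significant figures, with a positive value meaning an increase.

T ∝ √L, so T'/T = √(1.399) = 1.183.
Percentage change in T = (1.183 − 1) × 100% = 18.3%.

18.3%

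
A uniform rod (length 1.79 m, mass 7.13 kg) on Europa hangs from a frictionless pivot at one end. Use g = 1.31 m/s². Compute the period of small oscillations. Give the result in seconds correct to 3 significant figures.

6.00 s

For a physical pendulum T = 2π√(I/(mgd)), with d = 0.8950 m from pivot to centre of mass.
I_cm = mL²/12 = 7.13 × 1.79²/12 = 1.904 kg·m²; I = I_cm + md² = 1.904 + 7.13 × 0.8950² = 7.615 kg·m².
T = 2π√(7.615/(7.13 × 1.31 × 0.8950)) = 6.00 s.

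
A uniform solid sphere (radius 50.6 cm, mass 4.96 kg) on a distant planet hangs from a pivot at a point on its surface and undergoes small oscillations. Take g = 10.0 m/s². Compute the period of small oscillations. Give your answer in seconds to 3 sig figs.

I_cm = (2/5)mr² = 0.5080 kg·m². The pivot is at distance d = 0.506 m from the centre of mass.
By the parallel-axis theorem, I = I_cm + md² = 0.5080 + 1.270 = 1.778 kg·m².
T = 2π√(I/(mgd)) = 2π√(1.778/(4.96 × 10.0 × 0.506)) = 1.67 s.

1.67 s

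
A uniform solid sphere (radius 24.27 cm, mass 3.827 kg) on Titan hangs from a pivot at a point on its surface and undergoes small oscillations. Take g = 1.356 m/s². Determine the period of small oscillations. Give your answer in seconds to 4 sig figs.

3.145 s

I_cm = (2/5)mr² = 0.090169 kg·m². The pivot is at distance d = 0.2427 m from the centre of mass.
By the parallel-axis theorem, I = I_cm + md² = 0.090169 + 0.22542 = 0.31559 kg·m².
T = 2π√(I/(mgd)) = 2π√(0.31559/(3.827 × 1.356 × 0.2427)) = 3.145 s.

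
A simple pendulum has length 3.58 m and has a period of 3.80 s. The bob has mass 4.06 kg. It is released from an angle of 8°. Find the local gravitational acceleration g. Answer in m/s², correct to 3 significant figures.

From T = 2π√(L/g), g = 4π²L/T² = 4π² × 3.58/3.800² = 9.79 m/s².

9.79 m/s²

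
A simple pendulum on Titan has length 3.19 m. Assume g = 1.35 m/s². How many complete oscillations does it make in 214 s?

T = 2π√(L/g) = 2π√(3.19/1.35) = 9.658 s.
Number of complete oscillations = ⌊214/9.658⌋ = ⌊22.16⌋ = 22.

22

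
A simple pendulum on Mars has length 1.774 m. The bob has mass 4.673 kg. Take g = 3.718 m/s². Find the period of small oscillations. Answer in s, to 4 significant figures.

T = 2π√(L/g) = 2π√(1.774/3.718) = 2π × 0.69075 = 4.340 s.

4.340 s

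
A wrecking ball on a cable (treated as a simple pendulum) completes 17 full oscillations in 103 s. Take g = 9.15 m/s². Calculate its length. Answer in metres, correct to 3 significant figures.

T = 103/17 = 6.059 s.
From T = 2π√(L/g), L = gT²/(4π²) = 9.15 × 6.059²/(4π²) = 8.51 m.

8.51 m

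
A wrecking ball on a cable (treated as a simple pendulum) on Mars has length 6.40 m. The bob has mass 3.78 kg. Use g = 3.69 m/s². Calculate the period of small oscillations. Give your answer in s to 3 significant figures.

T = 2π√(L/g) = 2π√(6.40/3.69) = 2π × 1.317 = 8.27 s.

8.27 s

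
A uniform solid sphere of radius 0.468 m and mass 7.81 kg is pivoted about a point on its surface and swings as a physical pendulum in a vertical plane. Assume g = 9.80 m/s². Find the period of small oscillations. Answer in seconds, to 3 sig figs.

1.62 s

I_cm = (2/5)mr² = 0.6842 kg·m². The pivot is at distance d = 0.468 m from the centre of mass.
By the parallel-axis theorem, I = I_cm + md² = 0.6842 + 1.711 = 2.395 kg·m².
T = 2π√(I/(mgd)) = 2π√(2.395/(7.81 × 9.80 × 0.468)) = 1.62 s.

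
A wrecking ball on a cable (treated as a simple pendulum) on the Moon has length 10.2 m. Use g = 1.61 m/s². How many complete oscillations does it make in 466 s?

T = 2π√(L/g) = 2π√(10.2/1.61) = 15.81 s.
Number of complete oscillations = ⌊466/15.81⌋ = ⌊29.47⌋ = 29.

29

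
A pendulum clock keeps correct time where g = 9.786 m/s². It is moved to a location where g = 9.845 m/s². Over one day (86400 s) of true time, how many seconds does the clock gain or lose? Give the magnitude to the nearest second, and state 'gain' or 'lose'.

The clock's period scales as T ∝ 1/√g, so T'/T = √(9.786/9.845) = 0.996999.
In 86400 s of true time the clock registers 86400/0.996999 = 86660.1 s, so it gains 260 s.

gain 260 s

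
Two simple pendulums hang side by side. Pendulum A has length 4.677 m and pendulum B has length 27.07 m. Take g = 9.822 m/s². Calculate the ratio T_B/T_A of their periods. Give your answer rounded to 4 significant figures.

2.406

T ∝ √L, so T_B/T_A = √(L_B/L_A) = √(27.07/4.677) = 2.406.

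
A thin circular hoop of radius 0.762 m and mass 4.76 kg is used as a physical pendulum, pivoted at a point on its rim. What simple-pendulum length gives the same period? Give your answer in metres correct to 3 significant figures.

1.52 m

The equivalent simple-pendulum length is L_eq = I/(md), where I is about the pivot and d = 0.7620 m.
I_cm = mR² = 2.764 kg·m², so I = I_cm + md² = 2.764 + 2.764 = 5.528 kg·m².
L_eq = 5.528/(4.76 × 0.7620) = 1.52 m.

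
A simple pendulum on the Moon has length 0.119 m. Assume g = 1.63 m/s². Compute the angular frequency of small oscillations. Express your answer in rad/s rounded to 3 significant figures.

3.70 rad/s

ω = √(g/L) = √(1.63/0.119) = 3.70 rad/s.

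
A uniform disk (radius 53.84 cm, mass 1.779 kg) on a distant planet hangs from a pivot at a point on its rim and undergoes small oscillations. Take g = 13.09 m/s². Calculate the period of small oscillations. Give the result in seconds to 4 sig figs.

1.561 s

I_cm = ½mr² = 0.25784 kg·m². The pivot is at distance d = 0.5384 m from the centre of mass.
By the parallel-axis theorem, I = I_cm + md² = 0.25784 + 0.51569 = 0.77353 kg·m².
T = 2π√(I/(mgd)) = 2π√(0.77353/(1.779 × 13.09 × 0.5384)) = 1.561 s.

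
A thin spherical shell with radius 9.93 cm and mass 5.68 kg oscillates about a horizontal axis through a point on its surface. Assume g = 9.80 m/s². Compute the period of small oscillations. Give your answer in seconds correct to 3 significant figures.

I_cm = (2/3)mr² = 0.03734 kg·m². The pivot is at distance d = 0.0993 m from the centre of mass.
By the parallel-axis theorem, I = I_cm + md² = 0.03734 + 0.05601 = 0.09335 kg·m².
T = 2π√(I/(mgd)) = 2π√(0.09335/(5.68 × 9.80 × 0.0993)) = 0.817 s.

0.817 s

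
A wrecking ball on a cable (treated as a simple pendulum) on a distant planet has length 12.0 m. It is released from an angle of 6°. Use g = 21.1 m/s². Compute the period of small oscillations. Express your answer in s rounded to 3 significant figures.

T = 2π√(L/g) = 2π√(12.0/21.1) = 2π × 0.7541 = 4.74 s.

4.74 s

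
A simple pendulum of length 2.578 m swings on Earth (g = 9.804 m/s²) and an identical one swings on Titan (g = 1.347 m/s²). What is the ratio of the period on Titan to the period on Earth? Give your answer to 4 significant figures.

T ∝ 1/√g, so T₂/T₁ = √(g₁/g₂) = √(9.804/1.347) = 2.698.

2.698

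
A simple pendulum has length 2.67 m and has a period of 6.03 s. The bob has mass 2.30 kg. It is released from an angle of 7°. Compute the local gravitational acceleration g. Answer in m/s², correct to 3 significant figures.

From T = 2π√(L/g), g = 4π²L/T² = 4π² × 2.67/6.030² = 2.90 m/s².

2.90 m/s²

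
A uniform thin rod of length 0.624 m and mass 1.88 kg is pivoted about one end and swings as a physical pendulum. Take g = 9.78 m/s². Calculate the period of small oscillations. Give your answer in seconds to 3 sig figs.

For a physical pendulum T = 2π√(I/(mgd)), with d = 0.3120 m from pivot to centre of mass.
I_cm = mL²/12 = 1.88 × 0.624²/12 = 0.06100 kg·m²; I = I_cm + md² = 0.06100 + 1.88 × 0.3120² = 0.2440 kg·m².
T = 2π√(0.2440/(1.88 × 9.78 × 0.3120)) = 1.30 s.

1.30 s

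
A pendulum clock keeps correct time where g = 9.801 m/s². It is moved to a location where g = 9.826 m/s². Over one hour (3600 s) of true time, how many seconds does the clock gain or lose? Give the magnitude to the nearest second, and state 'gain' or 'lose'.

gain 5 s

The clock's period scales as T ∝ 1/√g, so T'/T = √(9.801/9.826) = 0.998727.
In 3600 s of true time the clock registers 3600/0.998727 = 3604.6 s, so it gains 5 s.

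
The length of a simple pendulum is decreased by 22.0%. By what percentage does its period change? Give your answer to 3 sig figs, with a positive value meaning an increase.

T ∝ √L, so T'/T = √(0.7800) = 0.8832.
Percentage change in T = (0.8832 − 1) × 100% = -11.7%.

-11.7%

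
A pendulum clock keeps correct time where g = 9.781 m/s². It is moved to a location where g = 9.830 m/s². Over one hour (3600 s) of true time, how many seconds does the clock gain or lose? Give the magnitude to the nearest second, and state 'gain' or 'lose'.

gain 9 s

The clock's period scales as T ∝ 1/√g, so T'/T = √(9.781/9.830) = 0.997505.
In 3600 s of true time the clock registers 3600/0.997505 = 3609.0 s, so it gains 9 s.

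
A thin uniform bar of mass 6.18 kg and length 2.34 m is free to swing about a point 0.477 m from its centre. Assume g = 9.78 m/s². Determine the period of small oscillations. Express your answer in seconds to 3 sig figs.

For a physical pendulum T = 2π√(I/(mgd)), with d = 0.4770 m from pivot to centre of mass.
I_cm = mL²/12 = 6.18 × 2.34²/12 = 2.820 kg·m²; I = I_cm + md² = 2.820 + 6.18 × 0.4770² = 4.226 kg·m².
T = 2π√(4.226/(6.18 × 9.78 × 0.4770)) = 2.41 s.

2.41 s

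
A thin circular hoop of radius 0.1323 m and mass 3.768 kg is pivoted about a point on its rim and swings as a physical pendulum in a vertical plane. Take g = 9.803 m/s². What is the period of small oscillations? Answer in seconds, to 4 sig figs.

1.032 s

I_cm = mr² = 0.065952 kg·m². The pivot is at distance d = 0.1323 m from the centre of mass.
By the parallel-axis theorem, I = I_cm + md² = 0.065952 + 0.065952 = 0.13190 kg·m².
T = 2π√(I/(mgd)) = 2π√(0.13190/(3.768 × 9.803 × 0.1323)) = 1.032 s.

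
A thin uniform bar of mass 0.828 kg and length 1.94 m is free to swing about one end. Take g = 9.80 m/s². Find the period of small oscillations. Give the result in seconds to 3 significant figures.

For a physical pendulum T = 2π√(I/(mgd)), with d = 0.9700 m from pivot to centre of mass.
I_cm = mL²/12 = 0.828 × 1.94²/12 = 0.2597 kg·m²; I = I_cm + md² = 0.2597 + 0.828 × 0.9700² = 1.039 kg·m².
T = 2π√(1.039/(0.828 × 9.80 × 0.9700)) = 2.28 s.

2.28 s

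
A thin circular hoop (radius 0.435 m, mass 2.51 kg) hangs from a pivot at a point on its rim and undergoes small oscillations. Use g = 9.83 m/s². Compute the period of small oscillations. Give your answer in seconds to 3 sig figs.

1.87 s

I_cm = mr² = 0.4750 kg·m². The pivot is at distance d = 0.435 m from the centre of mass.
By the parallel-axis theorem, I = I_cm + md² = 0.4750 + 0.4750 = 0.9499 kg·m².
T = 2π√(I/(mgd)) = 2π√(0.9499/(2.51 × 9.83 × 0.435)) = 1.87 s.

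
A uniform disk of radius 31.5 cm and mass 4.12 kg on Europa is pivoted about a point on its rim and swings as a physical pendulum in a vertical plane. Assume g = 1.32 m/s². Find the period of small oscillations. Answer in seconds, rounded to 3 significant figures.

I_cm = ½mr² = 0.2044 kg·m². The pivot is at distance d = 0.315 m from the centre of mass.
By the parallel-axis theorem, I = I_cm + md² = 0.2044 + 0.4088 = 0.6132 kg·m².
T = 2π√(I/(mgd)) = 2π√(0.6132/(4.12 × 1.32 × 0.315)) = 3.76 s.

3.76 s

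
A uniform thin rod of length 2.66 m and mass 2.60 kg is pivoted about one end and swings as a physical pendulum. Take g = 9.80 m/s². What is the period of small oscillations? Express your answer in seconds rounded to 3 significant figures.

2.67 s

For a physical pendulum T = 2π√(I/(mgd)), with d = 1.330 m from pivot to centre of mass.
I_cm = mL²/12 = 2.60 × 2.66²/12 = 1.533 kg·m²; I = I_cm + md² = 1.533 + 2.60 × 1.330² = 6.132 kg·m².
T = 2π√(6.132/(2.60 × 9.80 × 1.330)) = 2.67 s.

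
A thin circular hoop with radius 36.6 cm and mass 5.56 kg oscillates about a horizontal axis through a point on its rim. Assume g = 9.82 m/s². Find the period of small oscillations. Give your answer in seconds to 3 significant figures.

1.72 s

I_cm = mr² = 0.7448 kg·m². The pivot is at distance d = 0.366 m from the centre of mass.
By the parallel-axis theorem, I = I_cm + md² = 0.7448 + 0.7448 = 1.490 kg·m².
T = 2π√(I/(mgd)) = 2π√(1.490/(5.56 × 9.82 × 0.366)) = 1.72 s.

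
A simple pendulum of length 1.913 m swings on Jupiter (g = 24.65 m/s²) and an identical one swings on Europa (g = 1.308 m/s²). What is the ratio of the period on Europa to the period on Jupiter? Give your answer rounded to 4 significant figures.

T ∝ 1/√g, so T₂/T₁ = √(g₁/g₂) = √(24.65/1.308) = 4.341.

4.341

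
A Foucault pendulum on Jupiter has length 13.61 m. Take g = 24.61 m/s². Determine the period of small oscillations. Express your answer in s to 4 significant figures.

4.673 s

T = 2π√(L/g) = 2π√(13.61/24.61) = 2π × 0.74366 = 4.673 s.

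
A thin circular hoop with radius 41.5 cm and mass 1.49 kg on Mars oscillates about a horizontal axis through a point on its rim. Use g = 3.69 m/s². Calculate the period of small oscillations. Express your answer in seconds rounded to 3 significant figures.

2.98 s

I_cm = mr² = 0.2566 kg·m². The pivot is at distance d = 0.415 m from the centre of mass.
By the parallel-axis theorem, I = I_cm + md² = 0.2566 + 0.2566 = 0.5132 kg·m².
T = 2π√(I/(mgd)) = 2π√(0.5132/(1.49 × 3.69 × 0.415)) = 2.98 s.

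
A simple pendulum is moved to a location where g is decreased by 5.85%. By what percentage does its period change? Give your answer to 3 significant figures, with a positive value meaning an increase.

3.06%

T ∝ 1/√g, so T'/T = 1/√(0.9415) = 1.031.
Percentage change in T = (1.031 − 1) × 100% = 3.06%.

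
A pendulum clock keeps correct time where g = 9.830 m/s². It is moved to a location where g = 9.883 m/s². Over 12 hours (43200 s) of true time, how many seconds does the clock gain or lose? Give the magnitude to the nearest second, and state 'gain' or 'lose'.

gain 116 s

The clock's period scales as T ∝ 1/√g, so T'/T = √(9.830/9.883) = 0.997315.
In 43200 s of true time the clock registers 43200/0.997315 = 43316.3 s, so it gains 116 s.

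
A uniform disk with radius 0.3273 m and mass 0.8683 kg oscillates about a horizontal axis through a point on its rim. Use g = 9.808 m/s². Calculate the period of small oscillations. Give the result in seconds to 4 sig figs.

1.406 s

I_cm = ½mr² = 0.046508 kg·m². The pivot is at distance d = 0.3273 m from the centre of mass.
By the parallel-axis theorem, I = I_cm + md² = 0.046508 + 0.093017 = 0.13953 kg·m².
T = 2π√(I/(mgd)) = 2π√(0.13953/(0.8683 × 9.808 × 0.3273)) = 1.406 s.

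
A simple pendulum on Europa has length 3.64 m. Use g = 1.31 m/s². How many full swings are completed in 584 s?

55

T = 2π√(L/g) = 2π√(3.64/1.31) = 10.47 s.
Number of complete oscillations = ⌊584/10.47⌋ = ⌊55.76⌋ = 55.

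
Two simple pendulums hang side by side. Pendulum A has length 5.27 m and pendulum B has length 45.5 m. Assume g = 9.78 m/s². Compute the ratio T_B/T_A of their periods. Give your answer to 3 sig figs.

T ∝ √L, so T_B/T_A = √(L_B/L_A) = √(45.5/5.27) = 2.94.

2.94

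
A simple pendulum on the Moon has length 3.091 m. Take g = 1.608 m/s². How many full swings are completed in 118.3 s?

T = 2π√(L/g) = 2π√(3.091/1.608) = 8.7114 s.
Number of complete oscillations = ⌊118.3/8.7114⌋ = ⌊13.580⌋ = 13.

13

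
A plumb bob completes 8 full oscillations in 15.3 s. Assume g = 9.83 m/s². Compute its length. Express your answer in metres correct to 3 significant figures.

0.911 m

T = 15.3/8 = 1.913 s.
From T = 2π√(L/g), L = gT²/(4π²) = 9.83 × 1.913²/(4π²) = 0.911 m.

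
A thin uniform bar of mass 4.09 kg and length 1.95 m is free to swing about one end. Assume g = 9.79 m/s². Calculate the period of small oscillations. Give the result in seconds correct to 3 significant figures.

2.29 s

For a physical pendulum T = 2π√(I/(mgd)), with d = 0.9750 m from pivot to centre of mass.
I_cm = mL²/12 = 4.09 × 1.95²/12 = 1.296 kg·m²; I = I_cm + md² = 1.296 + 4.09 × 0.9750² = 5.184 kg·m².
T = 2π√(5.184/(4.09 × 9.79 × 0.9750)) = 2.29 s.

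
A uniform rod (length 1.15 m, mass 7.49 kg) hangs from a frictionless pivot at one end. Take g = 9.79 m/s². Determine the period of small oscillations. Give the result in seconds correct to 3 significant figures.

For a physical pendulum T = 2π√(I/(mgd)), with d = 0.5750 m from pivot to centre of mass.
I_cm = mL²/12 = 7.49 × 1.15²/12 = 0.8255 kg·m²; I = I_cm + md² = 0.8255 + 7.49 × 0.5750² = 3.302 kg·m².
T = 2π√(3.302/(7.49 × 9.79 × 0.5750)) = 1.76 s.

1.76 s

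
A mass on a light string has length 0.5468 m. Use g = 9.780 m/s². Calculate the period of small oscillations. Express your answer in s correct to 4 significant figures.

1.486 s

T = 2π√(L/g) = 2π√(0.5468/9.780) = 2π × 0.23645 = 1.486 s.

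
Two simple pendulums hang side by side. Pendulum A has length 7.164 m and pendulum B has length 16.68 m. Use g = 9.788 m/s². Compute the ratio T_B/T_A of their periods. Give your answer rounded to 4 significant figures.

T ∝ √L, so T_B/T_A = √(L_B/L_A) = √(16.68/7.164) = 1.526.

1.526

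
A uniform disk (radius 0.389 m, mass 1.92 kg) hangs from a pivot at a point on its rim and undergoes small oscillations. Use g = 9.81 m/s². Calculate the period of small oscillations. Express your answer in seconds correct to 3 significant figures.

I_cm = ½mr² = 0.1453 kg·m². The pivot is at distance d = 0.389 m from the centre of mass.
By the parallel-axis theorem, I = I_cm + md² = 0.1453 + 0.2905 = 0.4358 kg·m².
T = 2π√(I/(mgd)) = 2π√(0.4358/(1.92 × 9.81 × 0.389)) = 1.53 s.

1.53 s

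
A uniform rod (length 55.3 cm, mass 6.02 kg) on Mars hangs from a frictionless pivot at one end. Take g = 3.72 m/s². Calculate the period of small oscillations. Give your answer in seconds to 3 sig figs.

1.98 s

For a physical pendulum T = 2π√(I/(mgd)), with d = 0.2765 m from pivot to centre of mass.
I_cm = mL²/12 = 6.02 × 0.553²/12 = 0.1534 kg·m²; I = I_cm + md² = 0.1534 + 6.02 × 0.2765² = 0.6137 kg·m².
T = 2π√(0.6137/(6.02 × 3.72 × 0.2765)) = 1.98 s.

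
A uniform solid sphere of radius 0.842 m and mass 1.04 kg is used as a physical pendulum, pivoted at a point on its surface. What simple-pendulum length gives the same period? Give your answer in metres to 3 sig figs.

The equivalent simple-pendulum length is L_eq = I/(md), where I is about the pivot and d = 0.8420 m.
I_cm = (2/5)mR² = 0.2949 kg·m², so I = I_cm + md² = 0.2949 + 0.7373 = 1.032 kg·m².
L_eq = 1.032/(1.04 × 0.8420) = 1.18 m.

1.18 m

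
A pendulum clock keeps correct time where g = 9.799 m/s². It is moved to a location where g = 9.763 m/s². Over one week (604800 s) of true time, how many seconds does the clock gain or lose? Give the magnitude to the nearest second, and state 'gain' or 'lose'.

lose 1112 s

The clock's period scales as T ∝ 1/√g, so T'/T = √(9.799/9.763) = 1.00184.
In 604800 s of true time the clock registers 604800/1.00184 = 603688.0 s, so it loses 1112 s.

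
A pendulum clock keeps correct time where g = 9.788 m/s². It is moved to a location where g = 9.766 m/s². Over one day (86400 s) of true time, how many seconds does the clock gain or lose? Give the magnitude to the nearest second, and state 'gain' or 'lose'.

lose 97 s

The clock's period scales as T ∝ 1/√g, so T'/T = √(9.788/9.766) = 1.00113.
In 86400 s of true time the clock registers 86400/1.00113 = 86302.8 s, so it loses 97 s.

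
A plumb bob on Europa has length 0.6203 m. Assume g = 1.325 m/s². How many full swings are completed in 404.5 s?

94

T = 2π√(L/g) = 2π√(0.6203/1.325) = 4.2991 s.
Number of complete oscillations = ⌊404.5/4.2991⌋ = ⌊94.090⌋ = 94.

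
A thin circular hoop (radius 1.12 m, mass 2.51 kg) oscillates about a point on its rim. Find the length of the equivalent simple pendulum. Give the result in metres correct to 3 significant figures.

2.24 m

The equivalent simple-pendulum length is L_eq = I/(md), where I is about the pivot and d = 1.120 m.
I_cm = mR² = 3.149 kg·m², so I = I_cm + md² = 3.149 + 3.149 = 6.297 kg·m².
L_eq = 6.297/(2.51 × 1.120) = 2.24 m.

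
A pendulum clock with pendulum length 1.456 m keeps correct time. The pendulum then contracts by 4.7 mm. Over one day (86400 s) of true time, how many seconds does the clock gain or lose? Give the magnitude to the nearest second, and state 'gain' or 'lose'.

T ∝ √L, so T'/T = √(1.45130/1.456) = 0.998385.
In 86400 s of true time the clock registers 86400/0.998385 = 86539.8 s, so it gains 140 s.

gain 140 s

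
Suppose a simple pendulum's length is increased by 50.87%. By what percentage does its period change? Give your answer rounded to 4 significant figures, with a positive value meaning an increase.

T ∝ √L, so T'/T = √(1.5087) = 1.2283.
Percentage change in T = (1.2283 − 1) × 100% = 22.83%.

22.83%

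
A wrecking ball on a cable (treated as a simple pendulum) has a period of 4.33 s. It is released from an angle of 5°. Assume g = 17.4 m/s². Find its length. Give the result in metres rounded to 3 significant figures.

8.26 m

From T = 2π√(L/g), L = gT²/(4π²) = 17.4 × 4.330²/(4π²) = 8.26 m.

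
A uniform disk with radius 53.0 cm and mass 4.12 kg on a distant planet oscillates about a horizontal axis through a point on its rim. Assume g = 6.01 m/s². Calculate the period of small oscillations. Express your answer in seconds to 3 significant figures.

I_cm = ½mr² = 0.5787 kg·m². The pivot is at distance d = 0.530 m from the centre of mass.
By the parallel-axis theorem, I = I_cm + md² = 0.5787 + 1.157 = 1.736 kg·m².
T = 2π√(I/(mgd)) = 2π√(1.736/(4.12 × 6.01 × 0.530)) = 2.29 s.

2.29 s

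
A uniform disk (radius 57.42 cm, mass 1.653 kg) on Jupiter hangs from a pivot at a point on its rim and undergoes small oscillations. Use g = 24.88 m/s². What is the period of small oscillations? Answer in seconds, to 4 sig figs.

1.169 s

I_cm = ½mr² = 0.27250 kg·m². The pivot is at distance d = 0.5742 m from the centre of mass.
By the parallel-axis theorem, I = I_cm + md² = 0.27250 + 0.54500 = 0.81751 kg·m².
T = 2π√(I/(mgd)) = 2π√(0.81751/(1.653 × 24.88 × 0.5742)) = 1.169 s.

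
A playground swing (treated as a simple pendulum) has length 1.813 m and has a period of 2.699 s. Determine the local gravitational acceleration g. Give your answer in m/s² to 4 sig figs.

From T = 2π√(L/g), g = 4π²L/T² = 4π² × 1.813/2.6990² = 9.825 m/s².

9.825 m/s²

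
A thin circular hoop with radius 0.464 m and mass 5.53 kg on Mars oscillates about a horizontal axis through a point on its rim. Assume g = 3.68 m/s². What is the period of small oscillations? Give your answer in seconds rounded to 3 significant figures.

I_cm = mr² = 1.191 kg·m². The pivot is at distance d = 0.464 m from the centre of mass.
By the parallel-axis theorem, I = I_cm + md² = 1.191 + 1.191 = 2.381 kg·m².
T = 2π√(I/(mgd)) = 2π√(2.381/(5.53 × 3.68 × 0.464)) = 3.16 s.

3.16 s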